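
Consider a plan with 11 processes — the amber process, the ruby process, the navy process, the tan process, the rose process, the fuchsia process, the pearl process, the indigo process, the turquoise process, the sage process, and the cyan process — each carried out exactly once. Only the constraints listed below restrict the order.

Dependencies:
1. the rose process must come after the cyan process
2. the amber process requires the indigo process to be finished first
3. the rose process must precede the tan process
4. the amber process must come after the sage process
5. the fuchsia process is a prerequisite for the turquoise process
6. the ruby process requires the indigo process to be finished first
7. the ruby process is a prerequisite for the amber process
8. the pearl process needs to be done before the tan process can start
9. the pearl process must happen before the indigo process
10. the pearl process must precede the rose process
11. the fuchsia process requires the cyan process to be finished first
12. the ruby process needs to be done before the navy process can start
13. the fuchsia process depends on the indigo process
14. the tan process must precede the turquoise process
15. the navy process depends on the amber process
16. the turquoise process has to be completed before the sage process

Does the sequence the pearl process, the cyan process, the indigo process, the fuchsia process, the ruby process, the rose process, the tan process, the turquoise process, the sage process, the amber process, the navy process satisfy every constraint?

Yes

Checking each listed constraint against this order: for instance, the indigo process is in position 3 and the amber process in position 10, so that constraint holds — and the remaining constraints check out the same way.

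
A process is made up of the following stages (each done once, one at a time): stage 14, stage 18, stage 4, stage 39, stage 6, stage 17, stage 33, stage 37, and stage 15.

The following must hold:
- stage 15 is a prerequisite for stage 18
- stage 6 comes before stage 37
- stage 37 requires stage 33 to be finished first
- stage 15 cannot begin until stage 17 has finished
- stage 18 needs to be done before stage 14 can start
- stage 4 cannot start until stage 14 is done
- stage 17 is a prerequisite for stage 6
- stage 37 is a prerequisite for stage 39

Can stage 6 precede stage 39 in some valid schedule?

Yes

Stage 6 is actually forced before stage 39 by the constraints, so certainly some valid ordering has stage 6 first.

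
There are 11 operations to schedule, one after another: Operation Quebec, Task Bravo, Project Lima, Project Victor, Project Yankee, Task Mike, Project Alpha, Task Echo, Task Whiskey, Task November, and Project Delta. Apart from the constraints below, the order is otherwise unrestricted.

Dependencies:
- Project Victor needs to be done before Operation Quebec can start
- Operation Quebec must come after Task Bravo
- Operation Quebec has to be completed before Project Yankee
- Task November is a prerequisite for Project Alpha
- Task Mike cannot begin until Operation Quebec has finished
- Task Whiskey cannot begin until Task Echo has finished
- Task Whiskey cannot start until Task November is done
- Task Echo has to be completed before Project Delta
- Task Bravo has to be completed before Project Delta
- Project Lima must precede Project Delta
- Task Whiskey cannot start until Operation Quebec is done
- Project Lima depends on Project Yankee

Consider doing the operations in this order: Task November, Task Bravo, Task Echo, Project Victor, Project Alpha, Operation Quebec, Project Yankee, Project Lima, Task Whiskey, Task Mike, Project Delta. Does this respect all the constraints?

Going through the constraints one by one, each required predecessor appears earlier in the sequence than its dependent — e.g. Task Bravo (position 2) is before Project Delta (position 11), as required.

Yes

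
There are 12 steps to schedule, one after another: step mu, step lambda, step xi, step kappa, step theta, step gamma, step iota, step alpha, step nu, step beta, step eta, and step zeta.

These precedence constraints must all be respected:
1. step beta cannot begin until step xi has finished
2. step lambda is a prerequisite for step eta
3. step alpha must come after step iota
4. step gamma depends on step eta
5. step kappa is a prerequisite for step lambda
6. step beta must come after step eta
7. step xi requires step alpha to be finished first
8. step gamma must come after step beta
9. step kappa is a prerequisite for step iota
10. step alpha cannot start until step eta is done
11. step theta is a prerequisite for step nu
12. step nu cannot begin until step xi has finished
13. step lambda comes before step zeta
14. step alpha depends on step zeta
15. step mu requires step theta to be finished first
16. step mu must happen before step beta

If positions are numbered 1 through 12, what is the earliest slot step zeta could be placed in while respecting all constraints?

Working backwards through the constraints from step zeta, its full set of required predecessors is step lambda, step kappa — 2 of them.
With 2 mandatory predecessors, the earliest step zeta can sit is position 2+1 = 3, and placing just those 2 first achieves it.

3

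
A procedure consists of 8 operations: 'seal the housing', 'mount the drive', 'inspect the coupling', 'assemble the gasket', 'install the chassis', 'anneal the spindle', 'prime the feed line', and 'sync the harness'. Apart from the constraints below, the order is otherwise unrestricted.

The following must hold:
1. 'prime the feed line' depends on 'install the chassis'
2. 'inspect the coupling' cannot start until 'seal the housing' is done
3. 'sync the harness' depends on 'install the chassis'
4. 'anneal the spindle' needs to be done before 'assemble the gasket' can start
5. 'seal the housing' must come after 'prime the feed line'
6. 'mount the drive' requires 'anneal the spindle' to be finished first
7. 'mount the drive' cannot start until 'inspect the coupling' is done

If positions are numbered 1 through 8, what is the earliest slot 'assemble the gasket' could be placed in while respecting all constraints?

Working backwards through the constraints from 'assemble the gasket', its only required predecessor is 'anneal the spindle'.
So at minimum 1 operation comes before 'assemble the gasket', putting 'assemble the gasket' no earlier than position 2. That position is achievable by scheduling exactly that predecessor first.

2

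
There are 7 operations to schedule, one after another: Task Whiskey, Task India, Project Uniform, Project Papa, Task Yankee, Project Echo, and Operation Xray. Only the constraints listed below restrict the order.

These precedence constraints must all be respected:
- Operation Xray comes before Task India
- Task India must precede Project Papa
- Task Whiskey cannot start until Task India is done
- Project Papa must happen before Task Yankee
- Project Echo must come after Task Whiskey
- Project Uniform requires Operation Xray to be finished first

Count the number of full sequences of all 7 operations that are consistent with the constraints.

36

Operation Xray is the only operation with nothing required before it, so every ordering starts there.
Counting all ways to extend the partial order to a total order gives 36.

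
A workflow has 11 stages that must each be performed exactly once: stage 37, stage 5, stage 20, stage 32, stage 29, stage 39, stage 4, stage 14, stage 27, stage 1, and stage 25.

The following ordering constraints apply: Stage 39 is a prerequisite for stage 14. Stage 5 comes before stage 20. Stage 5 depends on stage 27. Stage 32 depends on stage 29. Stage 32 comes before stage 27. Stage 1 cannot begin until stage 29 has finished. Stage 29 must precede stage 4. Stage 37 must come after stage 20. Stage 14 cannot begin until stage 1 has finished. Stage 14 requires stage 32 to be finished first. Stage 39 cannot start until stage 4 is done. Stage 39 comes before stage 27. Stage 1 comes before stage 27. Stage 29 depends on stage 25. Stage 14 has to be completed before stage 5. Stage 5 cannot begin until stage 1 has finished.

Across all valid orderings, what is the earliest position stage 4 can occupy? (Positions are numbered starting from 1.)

3

The stages that are forced before stage 4, directly or transitively, are stage 29, stage 25. That's 2 stages.
So at minimum 2 stages come before stage 4, putting stage 4 no earlier than position 3. That position is achievable by scheduling exactly those predecessors first.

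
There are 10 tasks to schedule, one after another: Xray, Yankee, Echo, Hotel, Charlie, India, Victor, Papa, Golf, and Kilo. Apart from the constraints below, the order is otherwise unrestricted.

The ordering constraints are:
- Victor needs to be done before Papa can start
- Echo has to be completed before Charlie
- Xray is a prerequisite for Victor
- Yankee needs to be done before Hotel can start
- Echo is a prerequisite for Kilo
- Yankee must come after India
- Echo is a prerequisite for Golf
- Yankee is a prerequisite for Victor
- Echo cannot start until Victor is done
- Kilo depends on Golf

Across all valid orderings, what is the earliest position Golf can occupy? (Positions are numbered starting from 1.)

6

Every task that must precede Golf has to come before it. Tracing all chains that end at Golf, those tasks are: Xray, Yankee, Echo, India, Victor — 5 in total.
With 5 mandatory predecessors, the earliest Golf can sit is position 5+1 = 6, and placing just those 5 first achieves it.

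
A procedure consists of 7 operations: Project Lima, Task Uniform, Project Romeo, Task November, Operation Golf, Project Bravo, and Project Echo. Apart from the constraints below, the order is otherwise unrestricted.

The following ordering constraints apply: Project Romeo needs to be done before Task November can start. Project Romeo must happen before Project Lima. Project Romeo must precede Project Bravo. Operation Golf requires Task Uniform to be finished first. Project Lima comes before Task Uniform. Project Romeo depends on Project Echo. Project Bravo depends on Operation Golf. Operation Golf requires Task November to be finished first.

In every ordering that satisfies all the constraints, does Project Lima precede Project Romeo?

No

In fact the dependencies run the other way: Project Romeo → Project Lima.
So Project Lima never precedes Project Romeo.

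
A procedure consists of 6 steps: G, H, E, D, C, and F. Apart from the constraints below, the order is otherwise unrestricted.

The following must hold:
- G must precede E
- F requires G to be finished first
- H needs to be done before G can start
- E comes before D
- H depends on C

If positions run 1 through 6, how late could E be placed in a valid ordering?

The only step forced after E (directly or by a chain) is D.
With 1 mandatory successor out of 6 steps total, the latest slot for E is 6−1 = 5, and it's reachable by doing all non-successors before E.

5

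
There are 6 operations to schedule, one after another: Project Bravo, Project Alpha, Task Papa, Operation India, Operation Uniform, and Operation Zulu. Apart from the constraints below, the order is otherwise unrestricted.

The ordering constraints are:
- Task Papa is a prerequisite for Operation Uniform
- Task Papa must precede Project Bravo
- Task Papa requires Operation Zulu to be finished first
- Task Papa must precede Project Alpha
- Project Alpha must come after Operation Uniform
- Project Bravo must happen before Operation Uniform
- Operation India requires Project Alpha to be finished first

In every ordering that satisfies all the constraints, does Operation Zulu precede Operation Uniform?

Chaining the stated constraints: Operation Zulu → Task Papa → Operation Uniform.
That forces Operation Zulu before Operation Uniform in every valid schedule.

Yes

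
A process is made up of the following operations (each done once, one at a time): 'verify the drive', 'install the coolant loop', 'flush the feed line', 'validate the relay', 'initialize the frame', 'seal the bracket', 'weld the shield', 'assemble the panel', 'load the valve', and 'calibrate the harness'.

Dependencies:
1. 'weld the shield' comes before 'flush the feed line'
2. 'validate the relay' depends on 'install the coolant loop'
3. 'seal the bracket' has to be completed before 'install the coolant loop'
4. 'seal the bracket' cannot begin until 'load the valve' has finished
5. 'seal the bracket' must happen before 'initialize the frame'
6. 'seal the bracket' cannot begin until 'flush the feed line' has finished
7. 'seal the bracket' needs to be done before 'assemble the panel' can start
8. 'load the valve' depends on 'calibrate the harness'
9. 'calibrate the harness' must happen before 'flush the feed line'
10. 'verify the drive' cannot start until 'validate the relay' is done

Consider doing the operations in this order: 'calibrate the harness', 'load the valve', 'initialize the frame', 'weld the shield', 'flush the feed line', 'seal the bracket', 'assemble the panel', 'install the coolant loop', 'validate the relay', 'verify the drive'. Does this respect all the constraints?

No

In the proposed order, 'initialize the frame' appears before 'seal the bracket'.
Since 'seal the bracket' is required before 'initialize the frame', the ordering is invalid.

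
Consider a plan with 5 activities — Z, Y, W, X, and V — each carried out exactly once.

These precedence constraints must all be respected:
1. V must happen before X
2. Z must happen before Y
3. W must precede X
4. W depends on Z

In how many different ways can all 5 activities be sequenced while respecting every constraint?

The activities with no prerequisites are Z, V; any of them can be placed first.
Counting all ways to extend the partial order to a total order gives 11.

11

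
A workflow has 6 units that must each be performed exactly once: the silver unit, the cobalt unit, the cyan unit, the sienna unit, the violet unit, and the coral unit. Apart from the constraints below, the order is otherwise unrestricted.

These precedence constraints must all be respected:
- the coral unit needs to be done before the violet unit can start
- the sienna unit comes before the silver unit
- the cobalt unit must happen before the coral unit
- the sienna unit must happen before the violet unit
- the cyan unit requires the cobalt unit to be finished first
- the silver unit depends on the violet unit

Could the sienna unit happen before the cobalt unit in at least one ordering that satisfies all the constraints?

Yes

No chain of constraints runs from the cobalt unit to the sienna unit, so the cobalt unit is not required to come first.
That means at least one valid schedule has the sienna unit before the cobalt unit.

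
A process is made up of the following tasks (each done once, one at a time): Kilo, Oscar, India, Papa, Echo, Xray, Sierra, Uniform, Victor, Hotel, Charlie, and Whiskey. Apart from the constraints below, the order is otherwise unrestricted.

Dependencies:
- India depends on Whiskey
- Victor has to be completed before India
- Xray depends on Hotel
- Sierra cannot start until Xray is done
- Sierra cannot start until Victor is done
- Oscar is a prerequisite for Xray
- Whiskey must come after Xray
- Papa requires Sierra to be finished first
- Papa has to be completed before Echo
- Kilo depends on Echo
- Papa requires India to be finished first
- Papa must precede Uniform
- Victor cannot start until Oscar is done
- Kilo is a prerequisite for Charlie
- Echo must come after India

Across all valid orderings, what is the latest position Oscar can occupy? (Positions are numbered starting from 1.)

2

The tasks that are forced after Oscar, directly or by a chain of constraints, are Kilo, India, Papa, Echo, Xray, Sierra, Uniform, Victor, Charlie, Whiskey. That's 10 tasks.
With 10 mandatory successors out of 12 tasks total, the latest slot for Oscar is 12−10 = 2, and it's reachable by doing all non-successors before Oscar.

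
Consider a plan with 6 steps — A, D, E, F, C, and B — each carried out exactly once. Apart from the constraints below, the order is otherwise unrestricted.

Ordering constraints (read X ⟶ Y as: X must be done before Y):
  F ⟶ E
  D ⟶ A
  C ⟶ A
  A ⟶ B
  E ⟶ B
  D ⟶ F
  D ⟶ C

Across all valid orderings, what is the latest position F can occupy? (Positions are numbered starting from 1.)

4

Following every chain forward from F, the steps that must come later are E, B — 2 of them.
So at least 2 steps follow F, putting F no later than position 4. That position is achievable by scheduling everything else first.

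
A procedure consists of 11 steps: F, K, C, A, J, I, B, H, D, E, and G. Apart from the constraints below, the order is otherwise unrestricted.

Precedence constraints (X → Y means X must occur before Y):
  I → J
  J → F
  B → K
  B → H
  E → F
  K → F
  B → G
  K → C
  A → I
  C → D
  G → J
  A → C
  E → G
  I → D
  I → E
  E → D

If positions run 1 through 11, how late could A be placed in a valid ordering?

Following every chain forward from A, the steps that must come later are F, C, J, I, D, E, G — 7 of them.
With 7 mandatory successors out of 11 steps total, the latest slot for A is 11−7 = 4, and it's reachable by doing all non-successors before A.

4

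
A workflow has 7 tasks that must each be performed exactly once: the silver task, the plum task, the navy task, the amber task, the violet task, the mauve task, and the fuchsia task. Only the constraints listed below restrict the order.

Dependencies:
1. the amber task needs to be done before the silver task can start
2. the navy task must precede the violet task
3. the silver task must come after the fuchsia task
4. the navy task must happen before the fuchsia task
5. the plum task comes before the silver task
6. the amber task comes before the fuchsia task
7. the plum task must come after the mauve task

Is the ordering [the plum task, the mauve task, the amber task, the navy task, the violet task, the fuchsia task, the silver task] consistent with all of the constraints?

In the proposed order, the plum task appears before the mauve task.
That contradicts the constraint that the mauve task must precede the plum task.

No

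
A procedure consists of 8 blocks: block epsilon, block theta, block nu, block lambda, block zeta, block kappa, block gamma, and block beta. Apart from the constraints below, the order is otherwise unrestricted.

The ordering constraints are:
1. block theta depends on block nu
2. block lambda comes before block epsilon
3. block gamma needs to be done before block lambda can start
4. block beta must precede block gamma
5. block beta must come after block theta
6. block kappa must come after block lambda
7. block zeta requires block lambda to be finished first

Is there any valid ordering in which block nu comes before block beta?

Yes

Every valid ordering already has block nu before block beta (the constraints require it), so in particular at least one does.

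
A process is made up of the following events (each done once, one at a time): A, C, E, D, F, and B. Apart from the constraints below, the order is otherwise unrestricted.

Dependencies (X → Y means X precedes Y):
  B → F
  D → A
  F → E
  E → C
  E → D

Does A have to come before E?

No

In fact the dependencies run the other way: E → D → A.
So A does not have to come before E — it cannot.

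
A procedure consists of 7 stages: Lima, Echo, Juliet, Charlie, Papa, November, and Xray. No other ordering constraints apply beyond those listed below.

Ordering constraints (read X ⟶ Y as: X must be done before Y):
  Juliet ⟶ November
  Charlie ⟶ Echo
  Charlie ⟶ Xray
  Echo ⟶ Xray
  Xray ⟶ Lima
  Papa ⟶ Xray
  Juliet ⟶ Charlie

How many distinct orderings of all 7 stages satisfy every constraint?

The stages with no prerequisites are Juliet, Papa; any of them can be placed first.
Systematically extending each partial ordering one stage at a time and counting, there are 23 complete orderings.

23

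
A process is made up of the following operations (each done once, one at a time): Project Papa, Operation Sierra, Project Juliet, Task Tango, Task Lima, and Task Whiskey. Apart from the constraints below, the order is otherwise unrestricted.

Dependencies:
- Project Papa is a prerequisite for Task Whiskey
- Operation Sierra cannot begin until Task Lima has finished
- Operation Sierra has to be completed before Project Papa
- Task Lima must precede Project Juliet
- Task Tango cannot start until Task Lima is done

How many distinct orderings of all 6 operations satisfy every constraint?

Only Task Lima has no prerequisites, so it must go first.
Counting all ways to extend the partial order to a total order gives 20.

20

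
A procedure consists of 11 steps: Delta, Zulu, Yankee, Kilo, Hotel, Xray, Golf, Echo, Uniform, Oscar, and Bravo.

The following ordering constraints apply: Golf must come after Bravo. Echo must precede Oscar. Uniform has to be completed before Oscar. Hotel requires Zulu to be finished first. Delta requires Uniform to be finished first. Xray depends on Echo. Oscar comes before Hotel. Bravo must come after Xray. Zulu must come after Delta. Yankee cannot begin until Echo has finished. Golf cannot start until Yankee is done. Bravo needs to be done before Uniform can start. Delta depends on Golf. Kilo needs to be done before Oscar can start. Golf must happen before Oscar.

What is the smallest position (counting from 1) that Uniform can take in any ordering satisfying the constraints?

4

Every step that must precede Uniform has to come before it. Tracing all chains that end at Uniform, those steps are: Xray, Echo, Bravo — 3 in total.
So at minimum 3 steps come before Uniform, putting Uniform no earlier than position 4. That position is achievable by scheduling exactly those predecessors first.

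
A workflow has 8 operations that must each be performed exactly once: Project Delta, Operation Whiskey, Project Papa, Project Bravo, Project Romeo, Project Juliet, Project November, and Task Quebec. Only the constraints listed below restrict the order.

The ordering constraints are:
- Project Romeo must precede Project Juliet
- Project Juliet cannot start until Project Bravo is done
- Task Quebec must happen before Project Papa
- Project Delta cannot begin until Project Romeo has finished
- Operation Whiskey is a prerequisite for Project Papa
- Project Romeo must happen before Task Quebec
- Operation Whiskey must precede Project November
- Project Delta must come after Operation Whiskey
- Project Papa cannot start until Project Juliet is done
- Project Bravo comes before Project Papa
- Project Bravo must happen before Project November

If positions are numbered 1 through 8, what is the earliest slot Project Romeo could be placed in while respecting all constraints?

Project Romeo has no prerequisites at all, so it can go in position 1.

1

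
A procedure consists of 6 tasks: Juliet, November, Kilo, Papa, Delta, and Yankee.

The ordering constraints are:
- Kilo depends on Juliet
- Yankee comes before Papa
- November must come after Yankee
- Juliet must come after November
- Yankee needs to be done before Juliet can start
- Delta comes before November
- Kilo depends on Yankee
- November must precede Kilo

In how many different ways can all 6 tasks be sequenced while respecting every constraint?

9

2 tasks have no prerequisites (Delta, Yankee), so any of them could come first.
Systematically extending each partial ordering one task at a time and counting, there are 9 complete orderings.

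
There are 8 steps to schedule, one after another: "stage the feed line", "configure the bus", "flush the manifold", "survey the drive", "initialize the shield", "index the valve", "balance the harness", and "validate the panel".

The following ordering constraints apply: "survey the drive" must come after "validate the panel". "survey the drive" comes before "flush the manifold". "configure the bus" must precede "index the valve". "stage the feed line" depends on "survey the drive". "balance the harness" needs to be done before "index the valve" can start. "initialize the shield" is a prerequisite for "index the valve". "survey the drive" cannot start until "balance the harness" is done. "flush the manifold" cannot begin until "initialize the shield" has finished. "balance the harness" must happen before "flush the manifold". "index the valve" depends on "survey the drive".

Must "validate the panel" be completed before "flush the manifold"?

Yes

Chaining the stated constraints: "validate the panel" → "survey the drive" → "flush the manifold".
So "validate the panel" must precede "flush the manifold" in any valid ordering.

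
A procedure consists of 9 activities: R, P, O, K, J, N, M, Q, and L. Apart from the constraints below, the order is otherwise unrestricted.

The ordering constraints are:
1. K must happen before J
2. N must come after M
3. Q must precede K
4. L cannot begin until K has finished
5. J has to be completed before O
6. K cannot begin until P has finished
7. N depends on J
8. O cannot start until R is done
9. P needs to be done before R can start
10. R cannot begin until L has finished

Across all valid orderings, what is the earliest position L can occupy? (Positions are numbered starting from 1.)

4

Every activity that must precede L has to come before it. Tracing all chains that end at L, those activities are: P, K, Q — 3 in total.
So at minimum 3 activities come before L, putting L no earlier than position 4. That position is achievable by scheduling exactly those predecessors first.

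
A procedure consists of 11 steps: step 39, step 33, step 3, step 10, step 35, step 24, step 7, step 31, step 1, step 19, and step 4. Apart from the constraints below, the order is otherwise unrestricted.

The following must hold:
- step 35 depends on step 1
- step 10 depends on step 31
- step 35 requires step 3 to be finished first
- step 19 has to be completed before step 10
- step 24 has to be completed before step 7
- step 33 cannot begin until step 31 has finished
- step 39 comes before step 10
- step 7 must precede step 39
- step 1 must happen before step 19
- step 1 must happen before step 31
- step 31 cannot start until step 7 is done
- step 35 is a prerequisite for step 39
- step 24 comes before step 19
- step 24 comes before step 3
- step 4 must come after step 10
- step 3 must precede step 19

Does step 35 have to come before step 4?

Tracing the constraints gives a chain: step 35 → step 39 → step 10 → step 4.
Hence step 35 necessarily comes before step 4.

Yes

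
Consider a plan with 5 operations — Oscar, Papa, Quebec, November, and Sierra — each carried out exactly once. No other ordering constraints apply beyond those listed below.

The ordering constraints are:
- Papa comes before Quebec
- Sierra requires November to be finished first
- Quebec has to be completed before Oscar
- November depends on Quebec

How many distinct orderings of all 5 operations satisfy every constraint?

3

Only Papa has no prerequisites, so it must go first.
Counting all ways to extend the partial order to a total order gives 3.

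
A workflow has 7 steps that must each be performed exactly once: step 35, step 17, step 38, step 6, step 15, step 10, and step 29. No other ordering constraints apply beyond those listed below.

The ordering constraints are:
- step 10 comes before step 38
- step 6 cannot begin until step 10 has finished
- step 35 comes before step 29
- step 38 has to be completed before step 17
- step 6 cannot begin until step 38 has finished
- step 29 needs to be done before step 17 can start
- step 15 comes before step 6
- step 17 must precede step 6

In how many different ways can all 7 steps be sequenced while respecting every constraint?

36

The steps with no prerequisites are step 35, step 15, step 10; any of them can be placed first.
Systematically extending each partial ordering one step at a time and counting, there are 36 complete orderings.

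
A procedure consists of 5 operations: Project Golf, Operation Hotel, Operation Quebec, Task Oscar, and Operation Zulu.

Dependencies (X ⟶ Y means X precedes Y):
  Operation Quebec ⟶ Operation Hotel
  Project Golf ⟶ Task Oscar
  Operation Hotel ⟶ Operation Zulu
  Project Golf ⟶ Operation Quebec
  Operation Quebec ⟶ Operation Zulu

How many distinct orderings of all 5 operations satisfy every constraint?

4

Only Project Golf has no prerequisites, so it must go first.
Systematically extending each partial ordering one operation at a time and counting, there are 4 complete orderings.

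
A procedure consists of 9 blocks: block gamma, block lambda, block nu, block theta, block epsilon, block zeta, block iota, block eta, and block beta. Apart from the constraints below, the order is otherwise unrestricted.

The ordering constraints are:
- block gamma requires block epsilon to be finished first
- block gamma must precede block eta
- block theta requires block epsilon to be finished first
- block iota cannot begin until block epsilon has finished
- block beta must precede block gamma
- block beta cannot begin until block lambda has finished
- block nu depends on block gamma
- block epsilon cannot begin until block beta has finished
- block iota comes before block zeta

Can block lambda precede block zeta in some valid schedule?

Block lambda is actually forced before block zeta by the constraints, so certainly some valid ordering has block lambda first.

Yes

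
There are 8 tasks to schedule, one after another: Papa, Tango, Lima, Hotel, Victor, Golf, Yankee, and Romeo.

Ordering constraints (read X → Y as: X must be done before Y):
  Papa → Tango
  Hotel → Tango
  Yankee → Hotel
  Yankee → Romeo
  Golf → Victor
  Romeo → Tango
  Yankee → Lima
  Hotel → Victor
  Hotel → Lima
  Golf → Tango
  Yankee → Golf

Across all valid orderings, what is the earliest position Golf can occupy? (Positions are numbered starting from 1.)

Working backwards through the constraints from Golf, its only required predecessor is Yankee.
So at minimum 1 task comes before Golf, putting Golf no earlier than position 2. That position is achievable by scheduling exactly that predecessor first.

2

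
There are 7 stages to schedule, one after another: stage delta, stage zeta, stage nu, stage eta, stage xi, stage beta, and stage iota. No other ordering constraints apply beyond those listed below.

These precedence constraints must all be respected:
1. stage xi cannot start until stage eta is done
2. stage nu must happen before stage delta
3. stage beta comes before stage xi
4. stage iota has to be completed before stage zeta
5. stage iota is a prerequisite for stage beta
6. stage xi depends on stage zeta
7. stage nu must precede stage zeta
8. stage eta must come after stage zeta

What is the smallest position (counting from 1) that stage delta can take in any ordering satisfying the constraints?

The only stage forced before stage delta (directly or transitively) is stage nu.
With 1 mandatory predecessor, the earliest stage delta can sit is position 1+1 = 2, and placing just that one first achieves it.

2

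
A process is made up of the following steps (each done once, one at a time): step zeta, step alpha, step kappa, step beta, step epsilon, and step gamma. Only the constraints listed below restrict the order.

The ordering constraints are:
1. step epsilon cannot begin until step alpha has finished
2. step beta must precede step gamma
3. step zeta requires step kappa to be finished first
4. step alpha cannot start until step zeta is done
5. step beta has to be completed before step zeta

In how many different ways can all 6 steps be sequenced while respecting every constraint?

2 steps have no prerequisites (step kappa, step beta), so any of them could come first.
Enumerating by repeatedly choosing an available step (one whose prerequisites are all placed) gives 9 distinct complete orderings.

9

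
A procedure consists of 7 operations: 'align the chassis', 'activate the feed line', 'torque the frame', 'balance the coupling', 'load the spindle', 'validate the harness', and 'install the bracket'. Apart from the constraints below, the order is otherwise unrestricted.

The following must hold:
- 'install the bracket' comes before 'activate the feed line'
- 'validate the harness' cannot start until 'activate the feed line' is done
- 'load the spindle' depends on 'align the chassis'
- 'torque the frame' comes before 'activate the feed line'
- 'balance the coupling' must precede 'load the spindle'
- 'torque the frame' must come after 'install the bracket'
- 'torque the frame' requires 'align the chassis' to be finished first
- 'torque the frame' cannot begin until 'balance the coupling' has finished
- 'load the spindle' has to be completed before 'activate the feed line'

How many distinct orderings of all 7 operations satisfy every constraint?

3 operations have no prerequisites ('align the chassis', 'balance the coupling', 'install the bracket'), so any of them could come first.
Systematically extending each partial ordering one operation at a time and counting, there are 14 complete orderings.

14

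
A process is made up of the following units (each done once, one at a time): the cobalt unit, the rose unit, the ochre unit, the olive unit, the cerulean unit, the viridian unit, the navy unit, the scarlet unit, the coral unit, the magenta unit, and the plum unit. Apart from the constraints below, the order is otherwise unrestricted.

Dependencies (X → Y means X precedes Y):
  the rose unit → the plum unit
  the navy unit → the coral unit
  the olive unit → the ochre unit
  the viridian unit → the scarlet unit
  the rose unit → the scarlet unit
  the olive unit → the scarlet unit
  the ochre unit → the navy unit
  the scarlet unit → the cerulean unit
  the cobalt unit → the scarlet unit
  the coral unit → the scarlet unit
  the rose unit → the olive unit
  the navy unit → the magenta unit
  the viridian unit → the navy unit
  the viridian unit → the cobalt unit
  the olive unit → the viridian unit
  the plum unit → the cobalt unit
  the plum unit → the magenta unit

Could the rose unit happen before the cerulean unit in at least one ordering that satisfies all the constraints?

Yes

Every valid ordering already has the rose unit before the cerulean unit (the constraints require it), so in particular at least one does.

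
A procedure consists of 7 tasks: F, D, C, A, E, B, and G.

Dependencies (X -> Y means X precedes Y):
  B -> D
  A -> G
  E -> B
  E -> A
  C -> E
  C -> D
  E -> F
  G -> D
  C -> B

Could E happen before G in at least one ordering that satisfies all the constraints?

The constraints force E before G, so yes — every valid ordering has E earlier.

Yes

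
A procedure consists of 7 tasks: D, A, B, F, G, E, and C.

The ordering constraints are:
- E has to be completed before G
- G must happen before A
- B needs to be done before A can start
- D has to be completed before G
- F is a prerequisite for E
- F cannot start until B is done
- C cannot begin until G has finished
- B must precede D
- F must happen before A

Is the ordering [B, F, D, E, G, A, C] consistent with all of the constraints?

Yes

Going through the constraints one by one, each required predecessor appears earlier in the sequence than its dependent — e.g. B (position 1) is before A (position 6), as required.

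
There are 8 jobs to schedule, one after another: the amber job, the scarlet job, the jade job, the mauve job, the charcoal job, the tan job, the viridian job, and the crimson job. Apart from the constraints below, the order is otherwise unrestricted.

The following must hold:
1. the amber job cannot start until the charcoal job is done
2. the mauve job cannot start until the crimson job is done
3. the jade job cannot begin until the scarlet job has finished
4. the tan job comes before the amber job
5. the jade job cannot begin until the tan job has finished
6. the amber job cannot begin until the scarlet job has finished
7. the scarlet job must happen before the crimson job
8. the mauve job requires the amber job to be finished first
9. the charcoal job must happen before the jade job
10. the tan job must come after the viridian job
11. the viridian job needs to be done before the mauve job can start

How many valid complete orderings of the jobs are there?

The jobs with no prerequisites are the scarlet job, the charcoal job, the viridian job; any of them can be placed first.
Systematically extending each partial ordering one job at a time and counting, there are 150 complete orderings.

150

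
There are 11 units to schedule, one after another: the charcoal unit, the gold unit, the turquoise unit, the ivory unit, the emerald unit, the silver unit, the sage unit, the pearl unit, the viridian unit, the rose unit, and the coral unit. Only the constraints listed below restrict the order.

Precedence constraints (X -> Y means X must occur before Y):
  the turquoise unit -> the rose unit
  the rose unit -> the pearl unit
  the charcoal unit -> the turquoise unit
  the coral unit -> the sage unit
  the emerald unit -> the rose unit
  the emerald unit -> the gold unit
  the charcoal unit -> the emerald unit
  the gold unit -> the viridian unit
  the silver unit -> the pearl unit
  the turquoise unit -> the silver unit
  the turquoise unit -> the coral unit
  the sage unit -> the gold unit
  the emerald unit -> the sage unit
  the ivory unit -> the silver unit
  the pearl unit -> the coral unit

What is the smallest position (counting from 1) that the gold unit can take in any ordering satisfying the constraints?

The units that are forced before the gold unit, directly or transitively, are the charcoal unit, the turquoise unit, the ivory unit, the emerald unit, the silver unit, the sage unit, the pearl unit, the rose unit, the coral unit. That's 9 units.
With 9 mandatory predecessors, the earliest the gold unit can sit is position 9+1 = 10, and placing just those 9 first achieves it.

10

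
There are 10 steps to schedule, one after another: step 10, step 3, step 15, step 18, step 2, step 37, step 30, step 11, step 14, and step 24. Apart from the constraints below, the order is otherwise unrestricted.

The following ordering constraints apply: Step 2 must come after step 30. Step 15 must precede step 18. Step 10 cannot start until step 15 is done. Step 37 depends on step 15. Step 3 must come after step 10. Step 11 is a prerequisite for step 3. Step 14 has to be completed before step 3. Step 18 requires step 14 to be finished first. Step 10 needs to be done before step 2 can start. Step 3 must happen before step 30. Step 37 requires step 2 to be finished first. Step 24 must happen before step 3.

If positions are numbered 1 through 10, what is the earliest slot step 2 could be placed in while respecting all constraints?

Every step that must precede step 2 has to come before it. Tracing all chains that end at step 2, those steps are: step 10, step 3, step 15, step 30, step 11, step 14, step 24 — 7 in total.
With 7 mandatory predecessors, the earliest step 2 can sit is position 7+1 = 8, and placing just those 7 first achieves it.

8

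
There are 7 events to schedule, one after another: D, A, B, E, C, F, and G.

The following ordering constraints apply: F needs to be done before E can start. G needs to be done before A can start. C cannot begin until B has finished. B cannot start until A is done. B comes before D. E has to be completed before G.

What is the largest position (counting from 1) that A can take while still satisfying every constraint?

4

The events that are forced after A, directly or by a chain of constraints, are D, B, C. That's 3 events.
With 3 mandatory successors out of 7 events total, the latest slot for A is 7−3 = 4, and it's reachable by doing all non-successors before A.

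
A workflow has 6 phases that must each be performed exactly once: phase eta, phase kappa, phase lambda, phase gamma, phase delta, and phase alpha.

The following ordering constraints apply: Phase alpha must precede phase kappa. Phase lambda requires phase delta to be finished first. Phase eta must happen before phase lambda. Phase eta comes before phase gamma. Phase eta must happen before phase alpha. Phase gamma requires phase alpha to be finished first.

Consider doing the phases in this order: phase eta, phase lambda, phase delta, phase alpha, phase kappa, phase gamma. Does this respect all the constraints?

No

The sequence places phase lambda ahead of phase delta.
That contradicts the constraint that phase delta must precede phase lambda.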